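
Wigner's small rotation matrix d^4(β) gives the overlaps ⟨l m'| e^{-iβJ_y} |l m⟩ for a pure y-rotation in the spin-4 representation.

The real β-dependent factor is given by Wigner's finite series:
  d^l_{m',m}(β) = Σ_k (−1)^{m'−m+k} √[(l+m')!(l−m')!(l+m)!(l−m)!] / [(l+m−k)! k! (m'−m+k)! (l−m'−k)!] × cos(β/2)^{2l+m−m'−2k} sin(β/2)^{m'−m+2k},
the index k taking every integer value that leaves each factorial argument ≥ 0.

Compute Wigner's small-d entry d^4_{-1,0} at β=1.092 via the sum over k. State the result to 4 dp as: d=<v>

d^4_{-1,0}(β=1.092) via Wigner's sum:
Half-angle: c=0.854608, s=0.519273. N=√(6·120·24·24)=643.987578
k: max(0,(0)−(-1))=1 … min(4+(0),4−(-1))=4
  k=1: (−1)^0·643.9876/(144)·0.8546^7·0.5193^1 = +0.773181
  k=2: (−1)^1·643.9876/(24)·0.8546^5·0.5193^3 = -1.712731
  k=3: (−1)^2·643.9876/(24)·0.8546^3·0.5193^5 = +0.632334
  k=4: (−1)^3·643.9876/(144)·0.8546^1·0.5193^7 = -0.038909
d^4_{-1,0}(1.092) = +0.773181 -1.712731 +0.632334 -0.038909 = -0.346126

d=-0.3461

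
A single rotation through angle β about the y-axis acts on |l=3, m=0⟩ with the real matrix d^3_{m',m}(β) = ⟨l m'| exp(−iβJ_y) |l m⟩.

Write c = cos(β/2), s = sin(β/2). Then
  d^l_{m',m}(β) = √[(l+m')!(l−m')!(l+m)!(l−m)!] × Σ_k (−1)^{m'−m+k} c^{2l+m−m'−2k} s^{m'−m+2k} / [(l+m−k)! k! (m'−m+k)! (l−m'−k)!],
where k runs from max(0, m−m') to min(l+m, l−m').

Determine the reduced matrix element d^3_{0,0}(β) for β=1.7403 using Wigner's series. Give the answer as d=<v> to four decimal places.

d=0.2410

d^3_{0,0}(β=1.7403) via Wigner's sum:
c=cos(1.7403/2)=0.644712, s=sin(1.7403/2)=0.764426; N=√[6·6·6·6]=36.000000
The bounds max(0,m−m')=0 and min(l+m,l−m')=3 give 4 terms
  k=0: (−1)^0·36.0000/(36)·0.6447^6·0.7644^0 = +0.071812
  k=1: (−1)^1·36.0000/(4)·0.6447^4·0.7644^2 = -0.908606
  k=2: (−1)^2·36.0000/(4)·0.6447^2·0.7644^4 = +1.277365
  k=3: (−1)^3·36.0000/(36)·0.6447^0·0.7644^6 = -0.199532
d^3_{0,0}(1.7403) = +0.071812 -0.908606 +1.277365 -0.199532 = +0.241038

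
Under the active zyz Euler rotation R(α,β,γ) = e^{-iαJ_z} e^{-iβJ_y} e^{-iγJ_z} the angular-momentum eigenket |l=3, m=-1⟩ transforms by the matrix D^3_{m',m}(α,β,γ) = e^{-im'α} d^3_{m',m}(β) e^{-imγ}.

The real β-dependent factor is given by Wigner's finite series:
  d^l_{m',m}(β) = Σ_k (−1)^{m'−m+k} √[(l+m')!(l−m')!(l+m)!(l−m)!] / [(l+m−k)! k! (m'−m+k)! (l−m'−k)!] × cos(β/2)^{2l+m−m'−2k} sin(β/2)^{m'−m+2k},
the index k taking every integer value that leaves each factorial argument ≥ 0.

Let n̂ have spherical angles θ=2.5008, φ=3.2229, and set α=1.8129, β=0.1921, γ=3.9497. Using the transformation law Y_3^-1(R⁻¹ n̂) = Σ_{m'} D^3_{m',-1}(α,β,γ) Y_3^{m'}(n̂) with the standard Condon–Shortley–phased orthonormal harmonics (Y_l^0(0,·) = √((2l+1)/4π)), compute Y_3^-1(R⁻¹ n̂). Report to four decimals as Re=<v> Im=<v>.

Need the full column D^3_{m',-1} for m'=−3..3 at α=1.8129, β=0.1921, γ=3.9497.
cos(β/2)=0.995391, sin(β/2)=0.095902
d^3_{-3,-1}: single k=2 term ⇒ +0.034969;  D = -0.034946+0.001272i
d^3_{-2,-1}: k∈[1..2] ⇒ +0.296345 -0.005502 = +0.290843;  D = +0.079952+0.279638i
d^3_{-1,-1}: k∈[0..2] ⇒ +0.972661 -0.072231 +0.000503 = +0.900933;  D = +0.781585-0.448113i
d^3_{0,-1}: k∈[0..2] ⇒ -0.324630 +0.009040 -0.000028 = -0.315617;  D = +0.218050+0.228185i
d^3_{1,-1}: k∈[0..2] ⇒ +0.054173 -0.000670 +0.000001 = +0.053503;  D = -0.028692+0.045160i
d^3_{2,-1}: k∈[0..1] ⇒ -0.005502 +0.000026 = -0.005476;  D = -0.005191-0.001743i
d^3_{3,-1}: single k=0 term ⇒ +0.000325;  D = +0.000027-0.000324i
Y_3^{m'}(θ=2.5008,φ=3.2229) and Σ D·Y over m':
  (-0.0349+0.0013i)·(-0.0865+0.0215i)  (+0.0800+0.2796i)·(-0.2889+0.0474i)  (+0.7816-0.4481i)·(-0.4262+0.0347i)  (+0.2180+0.2282i)·(-0.0637+0.0000i)  (-0.0287+0.0452i)·(+0.4262+0.0347i)  (-0.0052-0.0017i)·(-0.2889-0.0474i)  (+0.0000-0.0003i)·(+0.0865+0.0215i)
Y_3^-1(R⁻¹ n̂) = -0.377137+0.144668i

Re=-0.3771 Im=0.1447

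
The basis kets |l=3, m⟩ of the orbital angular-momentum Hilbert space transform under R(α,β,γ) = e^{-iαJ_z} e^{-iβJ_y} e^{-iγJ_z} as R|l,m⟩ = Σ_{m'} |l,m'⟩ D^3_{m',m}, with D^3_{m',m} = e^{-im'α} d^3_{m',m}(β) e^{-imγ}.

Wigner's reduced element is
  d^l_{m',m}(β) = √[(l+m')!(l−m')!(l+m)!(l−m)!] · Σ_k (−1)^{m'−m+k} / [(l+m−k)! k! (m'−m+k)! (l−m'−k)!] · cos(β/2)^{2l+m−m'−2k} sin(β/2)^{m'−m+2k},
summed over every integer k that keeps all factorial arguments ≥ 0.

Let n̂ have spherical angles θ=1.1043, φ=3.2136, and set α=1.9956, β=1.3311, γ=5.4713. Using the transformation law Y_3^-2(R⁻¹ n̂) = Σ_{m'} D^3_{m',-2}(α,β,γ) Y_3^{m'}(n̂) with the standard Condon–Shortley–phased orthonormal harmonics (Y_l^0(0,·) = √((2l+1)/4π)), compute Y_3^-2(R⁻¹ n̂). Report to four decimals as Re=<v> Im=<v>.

Need the full column D^3_{m',-2} for m'=−3..3 at α=1.9956, β=1.3311, γ=5.4713.
cos(β/2)=0.786577, sin(β/2)=0.617492
d^3_{-3,-2}: single k=1 term ⇒ +0.455422;  D = -0.155889-0.427911i
d^3_{-2,-2}: k∈[0..1] ⇒ +0.236836 -0.729790 = -0.492954;  D = +0.352465-0.344633i
d^3_{-1,-2}: k∈[0..1] ⇒ -0.587947 +0.724683 = +0.136736;  D = +0.127392+0.049679i
d^3_{0,-2}: k∈[0..1] ⇒ +0.799445 -0.492684 = +0.306761;  D = -0.016243-0.306331i
d^3_{1,-2}: k∈[0..1] ⇒ -0.724683 +0.223305 = -0.501378;  D = +0.445233-0.230537i
d^3_{2,-2}: k∈[0..1] ⇒ +0.449757 -0.055435 = +0.394321;  D = +0.309514+0.244316i
d^3_{3,-2}: single k=0 term ⇒ -0.172971;  D = -0.041689+0.167872i
Y_3^{m'}(θ=1.1043,φ=3.2136) and Σ D·Y over m':
  (-0.1559-0.4279i)·(-0.2904+0.0637i)  (+0.3525-0.3446i)·(+0.3629-0.0526i)  (+0.1274+0.0497i)·(-0.0033+0.0002i)  (-0.0162-0.3063i)·(-0.3338+0.0000i)  (+0.4452-0.2305i)·(+0.0033+0.0002i)  (+0.3095+0.2443i)·(+0.3629+0.0526i)  (-0.0417+0.1679i)·(+0.2904+0.0637i)
Y_3^-2(R⁻¹ n̂) = +0.265459+0.223193i

Re=0.2655 Im=0.2232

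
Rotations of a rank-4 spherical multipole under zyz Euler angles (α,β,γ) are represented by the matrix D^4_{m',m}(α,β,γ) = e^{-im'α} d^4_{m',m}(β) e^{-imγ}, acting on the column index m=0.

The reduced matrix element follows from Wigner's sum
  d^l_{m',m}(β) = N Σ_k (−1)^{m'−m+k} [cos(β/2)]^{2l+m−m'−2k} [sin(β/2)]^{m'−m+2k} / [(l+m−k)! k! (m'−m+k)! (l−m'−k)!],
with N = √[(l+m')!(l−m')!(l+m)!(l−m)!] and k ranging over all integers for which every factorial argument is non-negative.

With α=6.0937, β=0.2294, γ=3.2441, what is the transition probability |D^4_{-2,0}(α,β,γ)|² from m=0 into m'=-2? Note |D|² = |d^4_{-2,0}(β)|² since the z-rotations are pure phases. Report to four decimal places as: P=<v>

P=0.0133

Split into d^4_{-2,0}(β=0.2294) × two z-phases.
c=cos(0.2294/2)=0.993429, s=sin(0.2294/2)=0.114449; N=√[2·720·24·24]=910.735966
Admissible k: 2..4 (factorial args all ≥0)
  k=2: (−1)^0·910.7360/(96)·0.9934^6·0.1144^2 = +0.119444
  k=3: (−1)^1·910.7360/(36)·0.9934^4·0.1144^4 = -0.004227
  k=4: (−1)^2·910.7360/(96)·0.9934^2·0.1144^6 = +0.000021
d^4_{-2,0}(0.2294) = +0.119444 -0.004227 +0.000021 = +0.115238
|D^4_{-2,0}|² = |d^4_{-2,0}(β)|² = (+0.115238)² = 0.013280 (the z-rotation phases have unit modulus)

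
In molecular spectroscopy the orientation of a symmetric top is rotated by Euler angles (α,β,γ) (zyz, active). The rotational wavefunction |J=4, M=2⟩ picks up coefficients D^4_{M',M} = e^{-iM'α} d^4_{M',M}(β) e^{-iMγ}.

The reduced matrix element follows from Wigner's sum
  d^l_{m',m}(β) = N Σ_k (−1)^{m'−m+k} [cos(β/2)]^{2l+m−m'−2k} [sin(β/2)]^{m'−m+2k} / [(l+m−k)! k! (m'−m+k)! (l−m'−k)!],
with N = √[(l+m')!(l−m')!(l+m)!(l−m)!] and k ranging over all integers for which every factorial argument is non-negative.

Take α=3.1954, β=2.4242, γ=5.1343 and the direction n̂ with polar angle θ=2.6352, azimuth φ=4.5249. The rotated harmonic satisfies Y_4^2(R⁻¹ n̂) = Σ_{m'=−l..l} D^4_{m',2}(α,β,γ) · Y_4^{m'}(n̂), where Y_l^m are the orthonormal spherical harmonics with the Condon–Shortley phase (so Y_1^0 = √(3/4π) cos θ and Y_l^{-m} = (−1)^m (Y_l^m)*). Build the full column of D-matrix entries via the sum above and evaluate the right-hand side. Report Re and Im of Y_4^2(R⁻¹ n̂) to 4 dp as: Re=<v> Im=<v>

Need the full column D^4_{m',2} for m'=−4..4 at α=3.1954, β=2.4242, γ=5.1343.
cos(β/2)=0.351054, sin(β/2)=0.936355
d^4_{-4,2}: single k=6 term ⇒ +0.439512;  D = -0.355502+0.258436i
d^4_{-3,2}: k∈[5..6] ⇒ +0.349550 -0.828939 = -0.479388;  D = -0.372035+0.302330i
d^4_{-2,2}: k∈[4..6] ⇒ +0.175125 -0.996719 +0.590915 = -0.230678;  D = +0.170937-0.154896i
d^4_{-1,2}: k∈[3..5] ⇒ +0.061902 -0.660588 +0.939928 = +0.341242;  D = +0.240178-0.242406i
d^4_{0,2}: k∈[2..4] ⇒ +0.015568 -0.295357 +0.787975 = +0.508187;  D = -0.337747+0.379711i
d^4_{1,2}: k∈[1..3] ⇒ +0.002610 -0.092853 +0.440392 = +0.350149;  D = +0.218306-0.273765i
d^4_{2,2}: k∈[0..2] ⇒ +0.000231 -0.019693 +0.175125 = +0.155663;  D = -0.090365+0.126749i
d^4_{3,2}: k∈[0..1] ⇒ -0.002302 +0.049133 = +0.046831;  D = +0.025096-0.039539i
d^4_{4,2}: single k=0 term ⇒ +0.008684;  D = -0.004252+0.007571i
Y_4^{m'}(θ=2.6352,φ=4.5249) and Σ D·Y over m':
  (-0.3555+0.2584i)·(+0.0179+0.0167i)  (-0.3720+0.3023i)·(-0.0666+0.1057i)  (+0.1709-0.1549i)·(-0.3188-0.1255i)  (+0.2402-0.2424i)·(+0.0880-0.4639i)  (-0.3377+0.3797i)·(+0.0557+0.0000i)  (+0.2183-0.2738i)·(-0.0880-0.4639i)  (-0.0904+0.1267i)·(-0.3188+0.1255i)  (+0.0251-0.0395i)·(+0.0666+0.1057i)  (-0.0043+0.0076i)·(+0.0179-0.0167i)
Y_4^2(R⁻¹ n̂) = -0.329345-0.273113i

Re=-0.3293 Im=-0.2731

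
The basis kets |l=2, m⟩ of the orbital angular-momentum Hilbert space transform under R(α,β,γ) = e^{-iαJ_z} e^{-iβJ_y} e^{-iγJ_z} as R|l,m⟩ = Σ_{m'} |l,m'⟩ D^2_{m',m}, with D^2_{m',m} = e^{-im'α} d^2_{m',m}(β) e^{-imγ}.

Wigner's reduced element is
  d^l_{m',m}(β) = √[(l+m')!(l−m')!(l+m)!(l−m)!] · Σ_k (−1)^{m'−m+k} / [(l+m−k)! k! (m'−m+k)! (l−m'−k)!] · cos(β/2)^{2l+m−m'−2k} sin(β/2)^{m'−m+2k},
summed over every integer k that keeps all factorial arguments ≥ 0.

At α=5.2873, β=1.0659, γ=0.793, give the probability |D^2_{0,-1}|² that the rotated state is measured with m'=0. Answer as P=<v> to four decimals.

P=0.2689

D^2_{0,-1}(5.2873,1.0659,0.793) = e^{-i·0·5.2873}·d^2_{0,-1}(1.0659)·e^{-i·-1·0.793}. Compute d first:
c=cos(1.0659/2)=0.861312, s=sin(1.0659/2)=0.508076; N=√[2·2·1·6]=4.898979
k: max(0,(-1)−(0))=0 … min(2+(-1),2−(0))=1
  k=0: (−1)^1·4.8990/(2)·0.8613^3·0.5081^1 = -0.795218
  k=1: (−1)^2·4.8990/(2)·0.8613^1·0.5081^3 = +0.276709
d^2_{0,-1}(1.0659) = -0.795218 +0.276709 = -0.518509
|D^2_{0,-1}|² = |d^2_{0,-1}(β)|² = (-0.518509)² = 0.268852 (the z-rotation phases have unit modulus)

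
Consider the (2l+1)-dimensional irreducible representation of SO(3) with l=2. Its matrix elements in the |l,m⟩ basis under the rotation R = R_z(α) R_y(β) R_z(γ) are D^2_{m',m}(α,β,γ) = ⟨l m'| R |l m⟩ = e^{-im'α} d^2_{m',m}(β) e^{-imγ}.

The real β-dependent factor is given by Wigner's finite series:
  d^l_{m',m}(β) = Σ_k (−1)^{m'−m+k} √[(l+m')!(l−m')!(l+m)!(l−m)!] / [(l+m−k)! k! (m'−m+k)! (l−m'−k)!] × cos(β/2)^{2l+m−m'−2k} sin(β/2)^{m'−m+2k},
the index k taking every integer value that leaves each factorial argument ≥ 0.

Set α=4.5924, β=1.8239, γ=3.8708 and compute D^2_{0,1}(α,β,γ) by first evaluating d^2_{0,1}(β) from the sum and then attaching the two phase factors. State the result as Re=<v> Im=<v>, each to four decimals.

Split into d^2_{0,1}(β=1.8239) × two z-phases.
Half-angle: c=0.612205, s=0.790699. N=√(2·2·6·1)=4.898979
k∈{1,2} keeps every argument non-negative
  k=1: (−1)^0·4.8990/(2)·0.6122^3·0.7907^1 = +0.444404
  k=2: (−1)^1·4.8990/(2)·0.6122^1·0.7907^3 = -0.741321
d^2_{0,1}(1.8239) = +0.444404 -0.741321 = -0.296917
D = (+1.000000+0.000000i)·(-0.296917)·(-0.745703+0.666279i) = +0.221412-0.197830i

Re=0.2214 Im=-0.1978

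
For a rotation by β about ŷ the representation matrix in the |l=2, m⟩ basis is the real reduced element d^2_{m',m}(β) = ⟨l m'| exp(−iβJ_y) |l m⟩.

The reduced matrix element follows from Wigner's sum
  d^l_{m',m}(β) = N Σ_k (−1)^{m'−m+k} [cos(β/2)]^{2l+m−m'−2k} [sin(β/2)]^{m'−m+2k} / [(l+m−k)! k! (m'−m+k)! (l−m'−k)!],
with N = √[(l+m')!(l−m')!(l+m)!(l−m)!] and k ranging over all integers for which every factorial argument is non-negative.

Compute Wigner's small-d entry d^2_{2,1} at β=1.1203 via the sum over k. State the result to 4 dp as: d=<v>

d=-0.6461

d^2_{2,1}(β=1.1203) via Wigner's sum:
Half-angle: c=0.847175, s=0.531313. N=√(24·1·6·1)=12.000000
The bounds max(0,m−m')=0 and min(l+m,l−m')=0 give 1 term
  k=0: (−1)^1·12.0000/(6)·0.8472^3·0.5313^1 = -0.646101
d^2_{2,1}(1.1203) = -0.646101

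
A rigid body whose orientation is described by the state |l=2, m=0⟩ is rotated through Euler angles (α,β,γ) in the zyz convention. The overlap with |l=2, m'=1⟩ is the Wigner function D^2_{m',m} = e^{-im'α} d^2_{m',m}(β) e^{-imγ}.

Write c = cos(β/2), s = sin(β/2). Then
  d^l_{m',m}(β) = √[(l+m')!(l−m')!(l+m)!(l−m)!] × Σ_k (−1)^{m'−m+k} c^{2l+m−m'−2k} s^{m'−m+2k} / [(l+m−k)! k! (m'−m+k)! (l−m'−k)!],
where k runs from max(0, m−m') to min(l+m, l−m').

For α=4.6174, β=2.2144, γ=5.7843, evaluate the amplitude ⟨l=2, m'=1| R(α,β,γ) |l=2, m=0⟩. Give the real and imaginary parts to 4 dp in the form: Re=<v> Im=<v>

Split into d^2_{1,0}(β=2.2144) × two z-phases.
With c≡cos(β/2)=0.447168 and s≡sin(β/2)=0.894450, N=[6·1·2·2]^{1/2}=4.898979
Admissible k: 0..1 (factorial args all ≥0)
  k=0: (−1)^1·4.8990/(2)·0.4472^3·0.8945^1 = -0.195904
  k=1: (−1)^2·4.8990/(2)·0.4472^1·0.8945^3 = +0.783817
d^2_{1,0}(2.2144) = -0.195904 +0.783817 = +0.587913
D = (-0.094846+0.995492i)·(+0.587913)·(+1.000000+0.000000i) = -0.055761+0.585262i

Re=-0.0558 Im=0.5853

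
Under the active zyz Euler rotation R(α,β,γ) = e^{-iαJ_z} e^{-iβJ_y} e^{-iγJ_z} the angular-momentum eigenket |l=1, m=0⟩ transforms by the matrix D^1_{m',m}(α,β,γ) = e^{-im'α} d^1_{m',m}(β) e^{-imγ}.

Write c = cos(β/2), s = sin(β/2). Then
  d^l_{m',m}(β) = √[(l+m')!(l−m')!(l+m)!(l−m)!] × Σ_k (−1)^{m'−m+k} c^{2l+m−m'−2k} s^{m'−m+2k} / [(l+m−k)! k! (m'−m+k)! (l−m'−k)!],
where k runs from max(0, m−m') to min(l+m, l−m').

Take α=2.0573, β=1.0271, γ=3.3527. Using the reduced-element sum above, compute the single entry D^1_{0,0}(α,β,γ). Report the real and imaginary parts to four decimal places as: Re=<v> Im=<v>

Re=0.5173 Im=0.0000

D^1_{0,0}(2.0573,1.0271,3.3527) = e^{-i·0·2.0573}·d^1_{0,0}(1.0271)·e^{-i·0·3.3527}. Compute d first:
With c≡cos(β/2)=0.871006 and s≡sin(β/2)=0.491272, N=[1·1·1·1]^{1/2}=1.000000
k∈{0,1} keeps every argument non-negative
  k=0: (−1)^0·1.0000/(1)·0.8710^2·0.4913^0 = +0.758651
  k=1: (−1)^1·1.0000/(1)·0.8710^0·0.4913^2 = -0.241349
d^1_{0,0}(1.0271) = +0.758651 -0.241349 = +0.517303
Phases: e^{-i·(0)·2.0573}=+1.000000+0.000000i, e^{-i·(0)·3.3527}=+1.000000+0.000000i ⇒ D=+0.517303+0.000000i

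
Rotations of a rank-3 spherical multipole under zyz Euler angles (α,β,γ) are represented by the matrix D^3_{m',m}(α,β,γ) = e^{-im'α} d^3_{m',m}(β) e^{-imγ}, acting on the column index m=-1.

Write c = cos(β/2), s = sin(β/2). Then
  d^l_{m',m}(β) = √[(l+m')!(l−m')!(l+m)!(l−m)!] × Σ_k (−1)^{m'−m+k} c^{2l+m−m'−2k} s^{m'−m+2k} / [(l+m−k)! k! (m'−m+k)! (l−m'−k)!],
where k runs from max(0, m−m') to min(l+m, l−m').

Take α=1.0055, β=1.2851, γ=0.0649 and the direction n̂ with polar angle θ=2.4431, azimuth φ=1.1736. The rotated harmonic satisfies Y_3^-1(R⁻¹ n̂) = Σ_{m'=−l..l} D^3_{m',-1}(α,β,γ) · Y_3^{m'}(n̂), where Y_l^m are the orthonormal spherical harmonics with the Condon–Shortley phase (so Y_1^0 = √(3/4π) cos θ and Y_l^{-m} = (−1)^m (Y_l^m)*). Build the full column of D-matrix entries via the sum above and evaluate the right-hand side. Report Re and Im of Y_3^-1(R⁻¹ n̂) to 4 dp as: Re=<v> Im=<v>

Re=-0.0682 Im=0.0036

Need the full column D^3_{m',-1} for m'=−3..3 at α=1.0055, β=1.2851, γ=0.0649.
cos(β/2)=0.800570, sin(β/2)=0.599239
d^3_{-3,-1}: single k=2 term ⇒ +0.571273;  D = -0.570238+0.034366i
d^3_{-2,-1}: k∈[1..2] ⇒ +0.623157 -0.698278 = -0.075121;  D = +0.036351-0.065740i
d^3_{-1,-1}: k∈[0..2] ⇒ +0.263267 -1.180016 +0.495850 = -0.420899;  D = -0.201936-0.369293i
d^3_{0,-1}: k∈[0..2] ⇒ -0.682634 +1.147388 -0.214284 = +0.250470;  D = +0.249942+0.016244i
d^3_{1,-1}: k∈[0..2] ⇒ +0.885012 -0.661133 +0.046302 = +0.270181;  D = +0.159219-0.218282i
d^3_{2,-1}: k∈[0..1] ⇒ -0.698278 +0.195614 = -0.502664;  D = +0.184254+0.467677i
d^3_{3,-1}: single k=0 term ⇒ +0.320070;  D = -0.314310-0.060446i
Y_3^{m'}(θ=2.4431,φ=1.1736) and Σ D·Y over m':
  (-0.5702+0.0344i)·(-0.1031+0.0411i)  (+0.0364-0.0657i)·(+0.2268+0.2309i)  (-0.2019-0.3693i)·(+0.1553-0.3703i)  (+0.2499+0.0162i)·(+0.0193+0.0000i)  (+0.1592-0.2183i)·(-0.1553-0.3703i)  (+0.1843+0.4677i)·(+0.2268-0.2309i)  (-0.3143-0.0604i)·(+0.1031+0.0411i)
Y_3^-1(R⁻¹ n̂) = -0.068219+0.003574i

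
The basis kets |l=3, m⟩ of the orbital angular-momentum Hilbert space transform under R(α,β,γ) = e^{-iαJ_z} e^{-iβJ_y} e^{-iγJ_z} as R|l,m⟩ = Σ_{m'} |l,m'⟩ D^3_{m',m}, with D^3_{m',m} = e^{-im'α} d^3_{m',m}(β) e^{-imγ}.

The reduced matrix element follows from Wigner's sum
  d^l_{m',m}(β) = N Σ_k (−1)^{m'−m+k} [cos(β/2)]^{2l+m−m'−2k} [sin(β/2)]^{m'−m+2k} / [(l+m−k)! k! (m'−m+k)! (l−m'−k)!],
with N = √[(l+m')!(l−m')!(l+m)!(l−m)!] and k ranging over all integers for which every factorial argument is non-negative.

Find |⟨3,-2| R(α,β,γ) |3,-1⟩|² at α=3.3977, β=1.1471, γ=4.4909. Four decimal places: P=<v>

P=0.0141

First d^3_{-2,-1}(β=1.1471), then the phase factors e^{-i(-2)α} and e^{-i(-1)γ}:
c=cos(1.1471/2)=0.839980, s=sin(1.1471/2)=0.542617; N=√[1·120·2·24]=75.894664
The bounds max(0,m−m')=1 and min(l+m,l−m')=2 give 2 terms
  k=1: (−1)^0·75.8947/(24)·0.8400^5·0.5426^1 = +0.717527
  k=2: (−1)^1·75.8947/(12)·0.8400^3·0.5426^3 = -0.598850
d^3_{-2,-1}(1.1471) = +0.717527 -0.598850 = +0.118677
|D^3_{-2,-1}|² = |d^3_{-2,-1}(β)|² = (+0.118677)² = 0.014084 (the z-rotation phases have unit modulus)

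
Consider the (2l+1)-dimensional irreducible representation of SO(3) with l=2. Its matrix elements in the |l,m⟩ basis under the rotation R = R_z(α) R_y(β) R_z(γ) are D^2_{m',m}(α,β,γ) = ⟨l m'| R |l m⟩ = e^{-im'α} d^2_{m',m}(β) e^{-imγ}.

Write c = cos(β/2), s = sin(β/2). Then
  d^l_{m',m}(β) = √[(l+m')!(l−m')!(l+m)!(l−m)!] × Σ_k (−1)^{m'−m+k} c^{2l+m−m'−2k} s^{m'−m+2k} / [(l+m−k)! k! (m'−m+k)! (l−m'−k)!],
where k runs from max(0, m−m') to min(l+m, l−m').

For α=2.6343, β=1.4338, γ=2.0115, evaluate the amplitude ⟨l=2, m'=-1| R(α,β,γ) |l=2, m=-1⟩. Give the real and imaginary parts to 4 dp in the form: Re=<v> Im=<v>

Re=0.0275 Im=0.4121

Split into d^2_{-1,-1}(β=1.4338) × two z-phases.
With c≡cos(β/2)=0.753846 and s≡sin(β/2)=0.657051, N=[1·6·1·6]^{1/2}=6.000000
The bounds max(0,m−m')=0 and min(l+m,l−m')=1 give 2 terms
  k=0: (−1)^0·6.0000/(6)·0.7538^4·0.6571^0 = +0.322947
  k=1: (−1)^1·6.0000/(2)·0.7538^2·0.6571^2 = -0.736012
d^2_{-1,-1}(1.4338) = +0.322947 -0.736012 = -0.413065
D = (-0.874063+0.485813i)·(-0.413065)·(-0.426576+0.904452i) = +0.027485+0.412150i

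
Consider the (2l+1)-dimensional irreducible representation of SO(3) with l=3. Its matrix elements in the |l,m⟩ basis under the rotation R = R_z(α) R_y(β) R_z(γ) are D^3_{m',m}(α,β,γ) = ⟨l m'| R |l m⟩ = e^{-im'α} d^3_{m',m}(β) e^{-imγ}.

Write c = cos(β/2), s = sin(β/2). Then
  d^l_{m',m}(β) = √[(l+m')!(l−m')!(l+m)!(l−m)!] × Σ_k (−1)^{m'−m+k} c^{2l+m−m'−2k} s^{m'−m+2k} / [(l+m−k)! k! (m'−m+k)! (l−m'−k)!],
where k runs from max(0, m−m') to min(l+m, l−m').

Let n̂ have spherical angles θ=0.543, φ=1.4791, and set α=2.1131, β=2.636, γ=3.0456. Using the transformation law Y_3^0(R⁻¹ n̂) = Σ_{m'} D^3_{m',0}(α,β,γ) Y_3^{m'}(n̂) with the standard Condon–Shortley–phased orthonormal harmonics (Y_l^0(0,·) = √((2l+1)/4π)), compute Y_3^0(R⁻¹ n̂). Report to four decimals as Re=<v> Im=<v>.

Re=0.3068 Im=0.0000

Need the full column D^3_{m',0} for m'=−3..3 at α=2.1131, β=2.636, γ=3.0456.
cos(β/2)=0.250112, sin(β/2)=0.968217
d^3_{-3,0}: single k=3 term ⇒ +0.063509;  D = +0.063409+0.003562i
d^3_{-2,0}: k∈[2..3] ⇒ +0.020093 -0.301107 = -0.281014;  D = +0.131307+0.248450i
d^3_{-1,0}: k∈[1..3] ⇒ +0.003283 -0.147583 +0.737206 = +0.592906;  D = -0.306005+0.507837i
d^3_{0,0}: k∈[0..3] ⇒ +0.000245 -0.033016 +0.494770 -0.823826 = -0.361828;  D = -0.361828+0.000000i
d^3_{1,0}: k∈[0..2] ⇒ -0.003283 +0.147583 -0.737206 = -0.592906;  D = +0.306005+0.507837i
d^3_{2,0}: k∈[0..1] ⇒ +0.020093 -0.301107 = -0.281014;  D = +0.131307-0.248450i
d^3_{3,0}: single k=0 term ⇒ -0.063509;  D = -0.063409+0.003562i
Y_3^{m'}(θ=0.543,φ=1.4791) and Σ D·Y over m':
  (+0.0634+0.0036i)·(-0.0156+0.0554i)  (+0.1313+0.2485i)·(-0.2297-0.0426i)  (-0.3060+0.5078i)·(+0.0408-0.4432i)  (-0.3618+0.0000i)·(+0.2125+0.0000i)  (+0.3060+0.5078i)·(-0.0408-0.4432i)  (+0.1313-0.2485i)·(-0.2297+0.0426i)  (-0.0634+0.0036i)·(+0.0156+0.0554i)
Y_3^0(R⁻¹ n̂) = +0.306762-0.000000i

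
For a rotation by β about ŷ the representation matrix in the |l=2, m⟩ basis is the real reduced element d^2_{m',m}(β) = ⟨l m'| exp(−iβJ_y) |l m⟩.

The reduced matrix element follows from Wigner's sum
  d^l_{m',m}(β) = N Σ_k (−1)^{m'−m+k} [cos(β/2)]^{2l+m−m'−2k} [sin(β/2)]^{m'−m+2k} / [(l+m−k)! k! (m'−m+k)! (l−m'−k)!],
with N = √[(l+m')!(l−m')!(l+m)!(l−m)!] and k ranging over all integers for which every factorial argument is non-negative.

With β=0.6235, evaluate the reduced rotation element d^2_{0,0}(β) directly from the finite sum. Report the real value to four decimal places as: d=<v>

d^2_{0,0}(β=0.6235) via Wigner's sum:
Half-angle: c=0.951798, s=0.306725. N=√(2·2·2·2)=4.000000
Admissible k: 0..2 (factorial args all ≥0)
  k=0: (−1)^0·4.0000/(4)·0.9518^4·0.3067^0 = +0.820691
  k=1: (−1)^1·4.0000/(1)·0.9518^2·0.3067^2 = -0.340916
  k=2: (−1)^2·4.0000/(4)·0.9518^0·0.3067^4 = +0.008851
d^2_{0,0}(0.6235) = +0.820691 -0.340916 +0.008851 = +0.488626

d=0.4886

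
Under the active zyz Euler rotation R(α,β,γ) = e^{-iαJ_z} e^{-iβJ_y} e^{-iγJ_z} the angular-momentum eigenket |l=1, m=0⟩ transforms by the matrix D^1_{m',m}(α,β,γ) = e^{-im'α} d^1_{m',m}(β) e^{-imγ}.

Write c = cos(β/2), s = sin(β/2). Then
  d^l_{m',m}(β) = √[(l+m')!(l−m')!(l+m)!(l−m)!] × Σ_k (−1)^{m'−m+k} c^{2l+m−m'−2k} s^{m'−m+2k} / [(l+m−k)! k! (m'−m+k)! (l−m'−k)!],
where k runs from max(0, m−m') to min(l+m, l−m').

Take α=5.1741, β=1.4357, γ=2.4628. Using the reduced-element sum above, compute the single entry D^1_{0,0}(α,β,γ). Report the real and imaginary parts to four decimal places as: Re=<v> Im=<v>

Re=0.1347 Im=0.0000

Split into d^1_{0,0}(β=1.4357) × two z-phases.
Half-angle: c=0.753222, s=0.657767. N=√(1·1·1·1)=1.000000
The bounds max(0,m−m')=0 and min(l+m,l−m')=1 give 2 terms
  k=0: (−1)^0·1.0000/(1)·0.7532^2·0.6578^0 = +0.567343
  k=1: (−1)^1·1.0000/(1)·0.7532^0·0.6578^2 = -0.432657
d^1_{0,0}(1.4357) = +0.567343 -0.432657 = +0.134686
D = (+1.000000+0.000000i)·(+0.134686)·(+1.000000+0.000000i) = +0.134686+0.000000i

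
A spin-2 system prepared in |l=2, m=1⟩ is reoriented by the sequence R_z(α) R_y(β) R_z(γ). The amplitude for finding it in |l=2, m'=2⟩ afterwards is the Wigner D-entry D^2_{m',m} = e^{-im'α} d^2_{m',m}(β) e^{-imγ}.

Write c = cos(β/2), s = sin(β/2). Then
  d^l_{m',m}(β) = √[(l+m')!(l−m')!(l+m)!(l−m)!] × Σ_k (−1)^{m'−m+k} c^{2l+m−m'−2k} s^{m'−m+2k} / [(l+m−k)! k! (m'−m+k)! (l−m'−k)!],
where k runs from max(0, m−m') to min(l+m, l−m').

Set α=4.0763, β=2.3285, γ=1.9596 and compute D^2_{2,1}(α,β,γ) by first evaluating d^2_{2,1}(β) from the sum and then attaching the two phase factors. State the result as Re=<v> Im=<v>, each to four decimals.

D^2_{2,1}(4.0763,2.3285,1.9596) = e^{-i·2·4.0763}·d^2_{2,1}(2.3285)·e^{-i·1·1.9596}. Compute d first:
Half-angle: c=0.395440, s=0.918492. N=√(24·1·6·1)=12.000000
The bounds max(0,m−m')=0 and min(l+m,l−m')=0 give 1 term
  k=0: (−1)^1·12.0000/(6)·0.3954^3·0.9185^1 = -0.113591
d^2_{2,1}(2.3285) = -0.113591
D = (-0.294200-0.955744i)·(-0.113591)·(-0.379082-0.925363i) = +0.087793-0.072079i

Re=0.0878 Im=-0.0721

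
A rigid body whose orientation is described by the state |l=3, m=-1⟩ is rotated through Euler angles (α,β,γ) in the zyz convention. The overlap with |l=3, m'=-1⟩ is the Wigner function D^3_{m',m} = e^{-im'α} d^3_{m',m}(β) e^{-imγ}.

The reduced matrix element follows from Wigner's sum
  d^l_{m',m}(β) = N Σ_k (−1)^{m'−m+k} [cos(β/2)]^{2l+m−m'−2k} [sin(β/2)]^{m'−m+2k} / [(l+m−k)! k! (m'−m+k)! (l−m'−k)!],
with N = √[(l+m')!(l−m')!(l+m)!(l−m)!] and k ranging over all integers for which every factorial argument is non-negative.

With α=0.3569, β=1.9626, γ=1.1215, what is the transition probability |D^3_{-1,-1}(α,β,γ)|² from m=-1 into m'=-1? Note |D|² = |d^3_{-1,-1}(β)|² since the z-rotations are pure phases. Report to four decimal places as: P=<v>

First d^3_{-1,-1}(β=1.9626), then the phase factors e^{-i(-1)α} and e^{-i(-1)γ}:
Half-angle: c=0.555942, s=0.831221. N=√(2·24·2·24)=48.000000
k: max(0,(-1)−(-1))=0 … min(3+(-1),3−(-1))=2
  k=0: (−1)^0·48.0000/(48)·0.5559^6·0.8312^0 = +0.029524
  k=1: (−1)^1·48.0000/(6)·0.5559^4·0.8312^2 = -0.528010
  k=2: (−1)^2·48.0000/(8)·0.5559^2·0.8312^4 = +0.885272
d^3_{-1,-1}(1.9626) = +0.029524 -0.528010 +0.885272 = +0.386786
|D^3_{-1,-1}|² = |d^3_{-1,-1}(β)|² = (+0.386786)² = 0.149603 (the z-rotation phases have unit modulus)

P=0.1496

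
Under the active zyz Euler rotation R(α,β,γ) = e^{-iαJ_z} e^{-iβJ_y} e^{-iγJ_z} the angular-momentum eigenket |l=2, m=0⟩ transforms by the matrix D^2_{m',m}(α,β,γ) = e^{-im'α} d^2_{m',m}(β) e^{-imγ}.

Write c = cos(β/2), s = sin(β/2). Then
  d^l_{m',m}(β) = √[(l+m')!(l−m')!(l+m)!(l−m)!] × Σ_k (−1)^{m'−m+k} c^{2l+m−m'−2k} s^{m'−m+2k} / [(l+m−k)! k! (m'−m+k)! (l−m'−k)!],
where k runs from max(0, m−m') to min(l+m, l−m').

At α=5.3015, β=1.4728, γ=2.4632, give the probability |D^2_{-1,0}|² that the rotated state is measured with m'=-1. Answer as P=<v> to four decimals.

Split into d^2_{-1,0}(β=1.4728) × two z-phases.
Half-angle: c=0.740891, s=0.671625. N=√(1·6·2·2)=4.898979
k: max(0,(0)−(-1))=1 … min(2+(0),2−(-1))=2
  k=1: (−1)^0·4.8990/(2)·0.7409^3·0.6716^1 = +0.669061
  k=2: (−1)^1·4.8990/(2)·0.7409^1·0.6716^3 = -0.549808
d^2_{-1,0}(1.4728) = +0.669061 -0.549808 = +0.119254
|D^2_{-1,0}|² = |d^2_{-1,0}(β)|² = (+0.119254)² = 0.014221 (the z-rotation phases have unit modulus)

P=0.0142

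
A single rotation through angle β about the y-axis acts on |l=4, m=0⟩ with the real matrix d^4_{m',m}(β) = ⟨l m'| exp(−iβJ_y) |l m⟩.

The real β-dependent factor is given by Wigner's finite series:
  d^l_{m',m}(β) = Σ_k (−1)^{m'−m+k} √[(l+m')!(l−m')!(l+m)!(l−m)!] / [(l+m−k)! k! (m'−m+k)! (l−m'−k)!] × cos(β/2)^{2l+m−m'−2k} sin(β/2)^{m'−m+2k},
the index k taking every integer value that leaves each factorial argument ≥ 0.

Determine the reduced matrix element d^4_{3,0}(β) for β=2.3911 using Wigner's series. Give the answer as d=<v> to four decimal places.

d=0.3431

d^4_{3,0}(β=2.3911) via Wigner's sum:
Half-angle: c=0.366502, s=0.930417. N=√(5040·1·24·24)=1703.830978
Admissible k: 0..1 (factorial args all ≥0)
  k=0: (−1)^3·1703.8310/(144)·0.3665^5·0.9304^3 = -0.063020
  k=1: (−1)^4·1703.8310/(144)·0.3665^3·0.9304^5 = +0.406145
d^4_{3,0}(2.3911) = -0.063020 +0.406145 = +0.343125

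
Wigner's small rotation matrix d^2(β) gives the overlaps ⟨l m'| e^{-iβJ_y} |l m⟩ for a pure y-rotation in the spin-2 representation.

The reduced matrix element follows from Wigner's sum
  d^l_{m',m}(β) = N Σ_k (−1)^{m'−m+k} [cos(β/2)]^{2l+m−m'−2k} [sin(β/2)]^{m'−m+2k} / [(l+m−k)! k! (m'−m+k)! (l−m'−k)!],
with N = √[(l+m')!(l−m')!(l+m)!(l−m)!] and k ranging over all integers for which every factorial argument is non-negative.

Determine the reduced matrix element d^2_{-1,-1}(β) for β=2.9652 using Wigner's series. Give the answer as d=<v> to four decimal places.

d^2_{-1,-1}(β=2.9652) via Wigner's sum:
Half-angle: c=0.088082, s=0.996113. N=√(1·6·1·6)=6.000000
The bounds max(0,m−m')=0 and min(l+m,l−m')=1 give 2 terms
  k=0: (−1)^0·6.0000/(6)·0.0881^4·0.9961^0 = +0.000060
  k=1: (−1)^1·6.0000/(2)·0.0881^2·0.9961^2 = -0.023095
d^2_{-1,-1}(2.9652) = +0.000060 -0.023095 = -0.023035

d=-0.0230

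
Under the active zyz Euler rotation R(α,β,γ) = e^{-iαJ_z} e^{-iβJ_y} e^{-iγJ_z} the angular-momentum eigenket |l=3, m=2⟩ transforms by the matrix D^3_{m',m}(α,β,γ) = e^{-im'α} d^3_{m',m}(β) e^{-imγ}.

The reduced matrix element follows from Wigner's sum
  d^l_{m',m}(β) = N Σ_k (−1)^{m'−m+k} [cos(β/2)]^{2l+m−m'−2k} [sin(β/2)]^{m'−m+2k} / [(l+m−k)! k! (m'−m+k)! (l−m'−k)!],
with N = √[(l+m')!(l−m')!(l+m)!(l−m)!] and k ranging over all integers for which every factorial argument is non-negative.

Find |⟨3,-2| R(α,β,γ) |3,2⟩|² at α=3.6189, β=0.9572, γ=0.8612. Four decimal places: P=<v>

First d^3_{-2,2}(β=0.9572), then the phase factors e^{-i(-2)α} and e^{-i(2)γ}:
With c≡cos(β/2)=0.887641 and s≡sin(β/2)=0.460537, N=[1·120·120·1]^{1/2}=120.000000
k∈{4,5} keeps every argument non-negative
  k=4: (−1)^0·120.0000/(24)·0.8876^2·0.4605^4 = +0.177216
  k=5: (−1)^1·120.0000/(120)·0.8876^0·0.4605^6 = -0.009541
d^3_{-2,2}(0.9572) = +0.177216 -0.009541 = +0.167675
|D^3_{-2,2}|² = |d^3_{-2,2}(β)|² = (+0.167675)² = 0.028115 (the z-rotation phases have unit modulus)

P=0.0281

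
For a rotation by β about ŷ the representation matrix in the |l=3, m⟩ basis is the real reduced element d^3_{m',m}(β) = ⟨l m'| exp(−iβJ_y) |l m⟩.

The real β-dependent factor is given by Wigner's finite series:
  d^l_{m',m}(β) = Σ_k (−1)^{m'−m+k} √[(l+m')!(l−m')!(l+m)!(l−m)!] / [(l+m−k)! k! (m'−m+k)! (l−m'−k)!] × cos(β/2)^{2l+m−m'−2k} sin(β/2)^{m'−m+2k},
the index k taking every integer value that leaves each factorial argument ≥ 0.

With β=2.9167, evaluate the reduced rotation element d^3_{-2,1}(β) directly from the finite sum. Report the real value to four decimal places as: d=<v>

d=-0.3350

d^3_{-2,1}(β=2.9167) via Wigner's sum:
Half-angle: c=0.112210, s=0.993685. N=√(1·120·24·2)=75.894664
Admissible k: 3..4 (factorial args all ≥0)
  k=3: (−1)^0·75.8947/(12)·0.1122^3·0.9937^3 = +0.008767
  k=4: (−1)^1·75.8947/(24)·0.1122^1·0.9937^5 = -0.343774
d^3_{-2,1}(2.9167) = +0.008767 -0.343774 = -0.335006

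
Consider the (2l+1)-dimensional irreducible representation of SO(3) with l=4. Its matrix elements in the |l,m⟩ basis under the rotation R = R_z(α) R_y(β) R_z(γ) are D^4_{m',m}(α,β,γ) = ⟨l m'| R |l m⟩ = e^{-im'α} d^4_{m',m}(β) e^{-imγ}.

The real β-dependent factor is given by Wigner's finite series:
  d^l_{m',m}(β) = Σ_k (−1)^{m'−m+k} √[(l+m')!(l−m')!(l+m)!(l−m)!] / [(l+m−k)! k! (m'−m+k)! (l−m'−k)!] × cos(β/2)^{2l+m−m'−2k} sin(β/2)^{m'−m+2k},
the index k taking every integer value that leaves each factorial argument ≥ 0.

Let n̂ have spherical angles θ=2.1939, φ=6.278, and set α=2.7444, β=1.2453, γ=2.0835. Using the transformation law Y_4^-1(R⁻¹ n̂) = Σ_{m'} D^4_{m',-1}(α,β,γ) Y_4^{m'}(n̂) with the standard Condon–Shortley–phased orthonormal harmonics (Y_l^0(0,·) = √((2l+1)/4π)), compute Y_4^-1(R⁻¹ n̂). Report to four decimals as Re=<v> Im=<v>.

Re=0.4753 Im=-0.1351

Need the full column D^4_{m',-1} for m'=−4..4 at α=2.7444, β=1.2453, γ=2.0835.
cos(β/2)=0.812336, sin(β/2)=0.583190
d^4_{-4,-1}: single k=3 term ⇒ +0.525052;  D = +0.462097+0.249291i
d^4_{-3,-1}: k∈[2..3] ⇒ +0.775718 -0.666349 = +0.109370;  D = -0.068675-0.085120i
d^4_{-2,-1}: k∈[1..3] ⇒ +0.577558 -1.488382 +0.511413 = -0.399411;  D = -0.111025-0.383670i
d^4_{-1,-1}: k∈[0..3] ⇒ +0.189620 -1.465970 +1.511137 -0.259616 = -0.024829;  D = -0.002862+0.024663i
d^4_{0,-1}: k∈[0..3] ⇒ -0.608800 +1.882671 -0.970338 +0.083353 = +0.386886;  D = -0.189781+0.337141i
d^4_{1,-1}: k∈[0..3] ⇒ +0.977313 -1.511137 +0.389424 -0.013381 = -0.157780;  D = -0.124558+0.096850i
d^4_{2,-1}: k∈[0..2] ⇒ -0.992255 +0.767120 -0.079075 = -0.304210;  D = +0.293694-0.079296i
d^4_{3,-1}: k∈[0..1] ⇒ +0.666349 -0.206064 = +0.460285;  D = +0.456190+0.061259i
d^4_{4,-1}: single k=0 term ⇒ -0.270614;  D = +0.233395+0.136963i
Y_4^{m'}(θ=2.1939,φ=6.278) and Σ D·Y over m':
  (+0.4621+0.2493i)·(+0.1924+0.0040i)  (-0.0687-0.0851i)·(-0.3911-0.0061i)  (-0.1110-0.3837i)·(+0.3053+0.0032i)  (-0.0029+0.0247i)·(+0.1381+0.0007i)  (-0.1898+0.3371i)·(-0.3340+0.0000i)  (-0.1246+0.0968i)·(-0.1381+0.0007i)  (+0.2937-0.0793i)·(+0.3053-0.0032i)  (+0.4562+0.0613i)·(+0.3911-0.0061i)  (+0.2334+0.1370i)·(+0.1924-0.0040i)
Y_4^-1(R⁻¹ n̂) = +0.475345-0.135146i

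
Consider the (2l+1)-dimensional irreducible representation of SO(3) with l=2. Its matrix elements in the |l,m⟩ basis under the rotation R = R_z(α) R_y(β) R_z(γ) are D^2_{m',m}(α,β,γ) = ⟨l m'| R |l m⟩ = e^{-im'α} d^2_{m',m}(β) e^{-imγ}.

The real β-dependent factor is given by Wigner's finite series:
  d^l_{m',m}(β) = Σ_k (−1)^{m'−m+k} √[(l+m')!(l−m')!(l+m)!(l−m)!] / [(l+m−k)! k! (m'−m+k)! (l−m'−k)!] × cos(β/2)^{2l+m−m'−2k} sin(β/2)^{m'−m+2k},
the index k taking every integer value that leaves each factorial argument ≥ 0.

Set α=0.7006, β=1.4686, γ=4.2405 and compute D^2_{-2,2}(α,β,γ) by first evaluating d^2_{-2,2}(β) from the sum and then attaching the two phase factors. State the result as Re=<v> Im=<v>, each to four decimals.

Split into d^2_{-2,2}(β=1.4686) × two z-phases.
Half-angle: c=0.742300, s=0.670068. N=√(1·24·24·1)=24.000000
k∈{4} keeps every argument non-negative
  k=4: (−1)^0·24.0000/(24)·0.7423^0·0.6701^4 = +0.201593
d^2_{-2,2}(1.4686) = +0.201593
D = (+0.168784+0.985653i)·(+0.201593)·(-0.586733-0.809781i) = +0.140940-0.144137i

Re=0.1409 Im=-0.1441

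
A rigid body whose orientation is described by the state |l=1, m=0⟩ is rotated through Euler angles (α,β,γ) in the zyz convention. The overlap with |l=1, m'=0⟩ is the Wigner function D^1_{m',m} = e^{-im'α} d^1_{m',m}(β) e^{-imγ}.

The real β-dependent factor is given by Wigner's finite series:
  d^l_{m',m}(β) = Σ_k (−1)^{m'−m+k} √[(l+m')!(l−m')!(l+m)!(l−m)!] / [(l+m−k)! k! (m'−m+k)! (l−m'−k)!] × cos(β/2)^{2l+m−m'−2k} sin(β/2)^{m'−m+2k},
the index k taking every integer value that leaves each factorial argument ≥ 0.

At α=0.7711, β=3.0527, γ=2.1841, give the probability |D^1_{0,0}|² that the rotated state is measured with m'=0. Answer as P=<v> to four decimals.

Split into d^1_{0,0}(β=3.0527) × two z-phases.
c=cos(3.0527/2)=0.044432, s=sin(3.0527/2)=0.999012; N=√[1·1·1·1]=1.000000
Admissible k: 0..1 (factorial args all ≥0)
  k=0: (−1)^0·1.0000/(1)·0.0444^2·0.9990^0 = +0.001974
  k=1: (−1)^1·1.0000/(1)·0.0444^0·0.9990^2 = -0.998026
d^1_{0,0}(3.0527) = +0.001974 -0.998026 = -0.996052
|D^1_{0,0}|² = |d^1_{0,0}(β)|² = (-0.996052)² = 0.992119 (the z-rotation phases have unit modulus)

P=0.9921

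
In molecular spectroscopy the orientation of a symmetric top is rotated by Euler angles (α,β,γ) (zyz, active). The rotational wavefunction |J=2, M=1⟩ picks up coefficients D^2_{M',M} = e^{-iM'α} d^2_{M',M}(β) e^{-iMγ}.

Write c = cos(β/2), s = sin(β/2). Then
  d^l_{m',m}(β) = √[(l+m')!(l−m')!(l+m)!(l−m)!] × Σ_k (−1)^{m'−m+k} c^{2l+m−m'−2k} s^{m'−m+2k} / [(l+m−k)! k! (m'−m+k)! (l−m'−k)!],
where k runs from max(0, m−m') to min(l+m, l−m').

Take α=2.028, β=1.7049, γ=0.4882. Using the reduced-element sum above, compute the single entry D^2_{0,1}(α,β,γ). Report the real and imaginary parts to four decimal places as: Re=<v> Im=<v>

D^2_{0,1}(2.028,1.7049,0.4882) = e^{-i·0·2.028}·d^2_{0,1}(1.7049)·e^{-i·1·0.4882}. Compute d first:
c=cos(1.7049/2)=0.658141, s=sin(1.7049/2)=0.752895; N=√[2·2·6·1]=4.898979
k: max(0,(1)−(0))=1 … min(2+(1),2−(0))=2
  k=1: (−1)^0·4.8990/(2)·0.6581^3·0.7529^1 = +0.525734
  k=2: (−1)^1·4.8990/(2)·0.6581^1·0.7529^3 = -0.688015
d^2_{0,1}(1.7049) = +0.525734 -0.688015 = -0.162281
Attach z-rotation phases: D = e^{-i(0)(2.028)}·(-0.162281)·e^{-i(1)(0.4882)} = -0.143323+0.076116i

Re=-0.1433 Im=0.0761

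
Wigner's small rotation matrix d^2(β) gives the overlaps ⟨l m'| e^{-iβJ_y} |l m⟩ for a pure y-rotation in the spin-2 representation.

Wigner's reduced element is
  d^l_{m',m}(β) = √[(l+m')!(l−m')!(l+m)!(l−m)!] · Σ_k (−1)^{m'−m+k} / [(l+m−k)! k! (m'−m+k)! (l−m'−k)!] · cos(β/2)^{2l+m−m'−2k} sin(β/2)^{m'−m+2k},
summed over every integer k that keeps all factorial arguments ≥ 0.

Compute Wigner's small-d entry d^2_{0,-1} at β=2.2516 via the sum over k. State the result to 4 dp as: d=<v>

d^2_{0,-1}(β=2.2516) via Wigner's sum:
Half-angle: c=0.430455, s=0.902612. N=√(2·2·1·6)=4.898979
k: max(0,(-1)−(0))=0 … min(2+(-1),2−(0))=1
  k=0: (−1)^1·4.8990/(2)·0.4305^3·0.9026^1 = -0.176343
  k=1: (−1)^2·4.8990/(2)·0.4305^1·0.9026^3 = +0.775366
d^2_{0,-1}(2.2516) = -0.176343 +0.775366 = +0.599023

d=0.5990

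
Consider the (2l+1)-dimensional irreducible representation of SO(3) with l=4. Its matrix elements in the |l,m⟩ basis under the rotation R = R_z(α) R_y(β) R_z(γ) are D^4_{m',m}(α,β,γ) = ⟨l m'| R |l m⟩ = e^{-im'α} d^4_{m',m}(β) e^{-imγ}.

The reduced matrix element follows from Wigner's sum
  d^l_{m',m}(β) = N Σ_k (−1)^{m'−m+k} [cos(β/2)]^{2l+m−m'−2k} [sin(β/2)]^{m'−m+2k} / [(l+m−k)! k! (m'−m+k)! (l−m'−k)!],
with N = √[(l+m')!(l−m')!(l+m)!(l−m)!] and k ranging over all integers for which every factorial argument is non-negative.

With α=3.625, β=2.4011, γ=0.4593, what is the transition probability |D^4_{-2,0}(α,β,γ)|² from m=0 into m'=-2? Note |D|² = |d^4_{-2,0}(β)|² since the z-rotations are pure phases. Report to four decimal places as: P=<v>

D^4_{-2,0}(3.625,2.4011,0.4593) = e^{-i·-2·3.625}·d^4_{-2,0}(2.4011)·e^{-i·0·0.4593}. Compute d first:
Half-angle: c=0.361845, s=0.932238. N=√(2·720·24·24)=910.735966
k: max(0,(0)−(-2))=2 … min(4+(0),4−(-2))=4
  k=2: (−1)^0·910.7360/(96)·0.3618^6·0.9322^2 = +0.018506
  k=3: (−1)^1·910.7360/(36)·0.3618^4·0.9322^4 = -0.327558
  k=4: (−1)^2·910.7360/(96)·0.3618^2·0.9322^6 = +0.815320
d^4_{-2,0}(2.4011) = +0.018506 -0.327558 +0.815320 = +0.506268
|D^4_{-2,0}|² = |d^4_{-2,0}(β)|² = (+0.506268)² = 0.256307 (the z-rotation phases have unit modulus)

P=0.2563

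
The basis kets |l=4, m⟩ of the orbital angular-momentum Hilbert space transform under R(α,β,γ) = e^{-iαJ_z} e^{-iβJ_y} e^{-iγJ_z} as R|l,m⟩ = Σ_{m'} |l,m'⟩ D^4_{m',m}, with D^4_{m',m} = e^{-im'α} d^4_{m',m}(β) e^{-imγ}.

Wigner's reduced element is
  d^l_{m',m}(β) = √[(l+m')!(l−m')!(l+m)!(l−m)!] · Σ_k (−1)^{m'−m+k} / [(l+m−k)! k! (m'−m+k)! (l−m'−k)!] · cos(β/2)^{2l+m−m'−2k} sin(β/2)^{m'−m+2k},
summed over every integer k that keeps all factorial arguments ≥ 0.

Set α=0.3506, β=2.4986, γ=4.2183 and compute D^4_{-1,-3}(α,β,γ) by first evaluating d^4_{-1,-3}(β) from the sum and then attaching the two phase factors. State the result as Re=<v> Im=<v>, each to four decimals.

First d^4_{-1,-3}(β=2.4986), then the phase factors e^{-i(-1)α} and e^{-i(-3)γ}:
With c≡cos(β/2)=0.315987 and s≡sin(β/2)=0.948764, N=[6·120·1·5040]^{1/2}=1904.940944
The bounds max(0,m−m')=0 and min(l+m,l−m')=1 give 2 terms
  k=0: (−1)^2·1904.9409/(240)·0.3160^6·0.9488^2 = +0.007112
  k=1: (−1)^3·1904.9409/(144)·0.3160^4·0.9488^4 = -0.106863
d^4_{-1,-3}(2.4986) = +0.007112 -0.106863 = -0.099750
Phases: e^{-i·(-1)·0.3506}=+0.939167+0.343461i, e^{-i·(-3)·4.2183}=+0.996084+0.088414i ⇒ D=-0.090286-0.042409i

Re=-0.0903 Im=-0.0424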